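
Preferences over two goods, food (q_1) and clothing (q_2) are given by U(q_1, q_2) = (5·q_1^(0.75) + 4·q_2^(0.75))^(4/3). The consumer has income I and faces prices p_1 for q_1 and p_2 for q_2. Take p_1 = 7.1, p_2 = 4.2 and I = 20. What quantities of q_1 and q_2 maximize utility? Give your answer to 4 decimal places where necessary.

q_1* = 0.9457, q_2* = 3.1633

MRS = MU_q_1/MU_q_2 = (5/4)·(q_2/q_1)^(0.25). Set equal to p_1/p_2.
Hence q_2/q_1 = ((4/5)·p_1/p_2)^(1/(0.25)), i.e. raised to the 4 power.
With the ratio pinned down, the budget gives q_1* = I/(p_1 + p_2·(q_2/q_1)) and q_2* = (q_2/q_1)·q_1*.
Numerically q_2/q_1 = 3.345, so q_1* = 20/(7.1 + 4.2·3.345) = 0.9457 and q_2* = 3.345·0.9457 = 3.1633.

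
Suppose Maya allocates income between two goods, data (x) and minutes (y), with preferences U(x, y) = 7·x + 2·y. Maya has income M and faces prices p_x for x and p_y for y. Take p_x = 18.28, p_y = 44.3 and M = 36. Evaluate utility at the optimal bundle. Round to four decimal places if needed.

Linear utility — the consumer picks whichever good has higher MU/price: 7/18.28 = 0.3829 vs 2/44.3 = 0.0451.
x gives more utility per dollar, so spend all income on x: x* = M/p_x, y* = 0.
Numerically: x* = 1.9694, y* = 0.
Utility at the optimum: U(1.9694, 0) = 13.7856.

V = 13.7856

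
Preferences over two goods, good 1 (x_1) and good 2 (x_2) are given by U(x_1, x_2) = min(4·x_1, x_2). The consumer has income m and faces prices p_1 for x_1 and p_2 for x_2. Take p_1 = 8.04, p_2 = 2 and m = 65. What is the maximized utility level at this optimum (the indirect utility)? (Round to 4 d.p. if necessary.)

With perfect complements, no substitution: consume in ratio x_1:x_2 = 1:4.
Budget: p_1·x_1 + p_2·4·x_1 = m, so (p_1 + 4·p_2)·x_1 = m.
Demand: x_1*(p_1,p_2,m) = m/(p_1 + 4·p_2), x_2* = 4·m/(p_1 + 4·p_2).
Here 8.04 + 4·2 = 16.04, giving x_1* = 4.0524 and x_2* = 16.2095.
Utility at the optimum: U(4.0524, 16.2095) = 16.2095.

V = 16.2095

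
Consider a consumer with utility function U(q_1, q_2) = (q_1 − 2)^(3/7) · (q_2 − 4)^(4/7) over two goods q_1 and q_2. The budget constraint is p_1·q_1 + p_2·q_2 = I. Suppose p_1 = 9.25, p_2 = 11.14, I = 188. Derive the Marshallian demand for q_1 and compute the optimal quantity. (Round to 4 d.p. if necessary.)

q_1* = 7.7887

MRS = (3/4)·(q_2−4)/(q_1−2). Tangency with p_1/p_2 gives q_2−4 = (4/3)·(p_1/p_2)·(q_1−2).
Substituting into the budget: q_1* = 2 + 3/7·(I − 2·p_1 − 4·p_2)/p_1, and q_2* = 4 + 4/7·(…)/p_2.
Discretionary income = 188 − 2·9.25 − 4·11.14 = 124.94; q_1* = 2 + 3/7·124.94/9.25 = 7.7887.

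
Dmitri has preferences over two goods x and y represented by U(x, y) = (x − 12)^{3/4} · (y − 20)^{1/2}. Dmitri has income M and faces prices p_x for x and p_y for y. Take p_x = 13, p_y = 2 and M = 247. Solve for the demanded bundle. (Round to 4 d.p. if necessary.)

x* = 14.3538, y* = 30.2

Let x' = x−12, y' = y−20. MRS = (3/2)·y'/x' = p_x/p_y.
Substituting into the budget: x* = 12 + 0.6·(M − 12·p_x − 20·p_y)/p_x, and y* = 20 + 0.4·(…)/p_y.
Discretionary income = 247 − 12·13 − 20·2 = 51; x* = 12 + 0.6·51/13 = 14.3538; y* = 20 + 0.4·51/2 = 30.2.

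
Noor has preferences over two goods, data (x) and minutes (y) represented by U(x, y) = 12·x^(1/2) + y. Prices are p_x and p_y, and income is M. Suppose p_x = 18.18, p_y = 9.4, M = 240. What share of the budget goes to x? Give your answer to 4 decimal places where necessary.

MU_x = 6/√x, MU_y = 1. Tangency: 6/√x = p_x/p_y.
Thus x* = (6·p_y/p_x)² — independent of M — with the rest of income spent on y.
Plugging in: x* = (6·9.4/18.18)² = 9.6243, y* = 6.9181.
Expenditure on x: 18.18·9.6243 = 174.9703; share = 0.729.

share on x = 0.729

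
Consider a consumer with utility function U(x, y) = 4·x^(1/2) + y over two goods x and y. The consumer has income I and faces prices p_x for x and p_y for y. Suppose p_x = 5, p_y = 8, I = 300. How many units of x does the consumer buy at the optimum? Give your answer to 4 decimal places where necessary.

x* = 10.24

Utility is quasi-linear in y; the FOC for x is 2/√x = p_x/p_y.
Solve: √x = 2·p_y/p_x, so x*(p_x,p_y) = (2·p_y/p_x)², and y* = (I − p_x·x*)/p_y.
Plugging in: x* = (2·8/5)² = 10.24.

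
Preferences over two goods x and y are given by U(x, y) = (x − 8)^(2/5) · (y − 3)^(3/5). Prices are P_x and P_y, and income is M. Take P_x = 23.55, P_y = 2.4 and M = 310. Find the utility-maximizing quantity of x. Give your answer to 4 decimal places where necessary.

x* = 9.9431

Substituting into the budget: x* = 8 + 0.4·(M − 8·P_x − 3·P_y)/P_x, and y* = 3 + 0.6·(…)/P_y.
Discretionary income = 310 − 8·23.55 − 3·2.4 = 114.4; x* = 8 + 0.4·114.4/23.55 = 9.9431.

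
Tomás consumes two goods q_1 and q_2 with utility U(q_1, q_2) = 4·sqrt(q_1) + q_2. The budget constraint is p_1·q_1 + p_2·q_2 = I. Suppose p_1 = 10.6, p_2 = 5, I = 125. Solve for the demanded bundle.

Utility is quasi-linear in q_2; the FOC for q_1 is 2/√q_1 = p_1/p_2.
Solve: √q_1 = 2·p_2/p_1, so q_1*(p_1,p_2) = (2·p_2/p_1)², and q_2* = (I − p_1·q_1*)/p_2.
Plugging in: q_1* = (2·5/10.6)² = 0.89, q_2* = 23.1132.

q_1* = 0.89, q_2* = 23.1132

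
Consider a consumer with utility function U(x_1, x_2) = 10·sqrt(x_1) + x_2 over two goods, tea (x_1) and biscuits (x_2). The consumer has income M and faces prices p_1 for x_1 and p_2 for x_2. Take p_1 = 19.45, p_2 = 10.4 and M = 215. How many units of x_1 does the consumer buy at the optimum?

x_1* = 7.1477

Thus x_1* = (5·p_2/p_1)² — independent of M — with the rest of income spent on x_2.
Plugging in: x_1* = (5·10.4/19.45)² = 7.1477.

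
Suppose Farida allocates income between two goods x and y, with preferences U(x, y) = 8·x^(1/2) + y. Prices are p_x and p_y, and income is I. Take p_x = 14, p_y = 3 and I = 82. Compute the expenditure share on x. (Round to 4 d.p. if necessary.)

share on x = 0.1254

MU_x = 4/√x, MU_y = 1. Tangency: 4/√x = p_x/p_y.
Thus x* = (4·p_y/p_x)² — independent of I — with the rest of income spent on y.
Plugging in: x* = (4·3/14)² = 0.7347, y* = 23.9048.
Expenditure on x: 14·0.7347 = 10.2857; share = 0.1254.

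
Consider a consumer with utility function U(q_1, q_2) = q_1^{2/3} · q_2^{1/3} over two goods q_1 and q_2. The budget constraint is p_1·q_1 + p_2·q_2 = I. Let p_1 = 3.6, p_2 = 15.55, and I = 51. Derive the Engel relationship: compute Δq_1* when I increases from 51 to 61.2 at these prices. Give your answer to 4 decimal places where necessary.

Δq_1* = 1.8889

The MRS is 2·q_2/q_1. Set MRS = p_1/p_2.
So 2/3·p_2·q_2 = 1/3·p_1·q_1; combined with the budget, a share 2/3 of income goes to q_1.
Demand: q_1*(p_1,p_2,I) = 2/3·I/p_1 and q_2* = 1/3·I/p_2.
At p_1=3.6, p_2=15.55, I=51: q_1* = 2/3·51/3.6 = 9.4444.
At I' = 61.2: q_1* = 11.3333. Change: 11.3333 − 9.4444 = 1.8889.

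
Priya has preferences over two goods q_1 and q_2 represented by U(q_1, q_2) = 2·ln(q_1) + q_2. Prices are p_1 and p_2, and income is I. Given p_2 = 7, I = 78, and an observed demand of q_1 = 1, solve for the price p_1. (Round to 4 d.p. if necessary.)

Set MRS = p_1/p_2: (2/q_1)/1 = p_1/p_2.
So q_1*(p_1,p_2) = 2·p_2/p_1, independent of income; and q_2* = (I − 2·p_2)/p_2.
Set q_1* = 1 in the demand function and solve for p_1: p_1 = 14.

p_1 = 14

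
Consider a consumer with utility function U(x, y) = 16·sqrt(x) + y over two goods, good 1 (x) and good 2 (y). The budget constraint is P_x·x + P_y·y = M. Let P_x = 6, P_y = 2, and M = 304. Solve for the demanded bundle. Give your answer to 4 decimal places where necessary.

MU_x = 8/√x, MU_y = 1. Tangency: 8/√x = P_x/P_y.
Thus x* = (8·P_y/P_x)² — independent of M — with the rest of income spent on y.
Plugging in: x* = (8·2/6)² = 7.1111, y* = 130.6667.

x* = 7.1111, y* = 130.6667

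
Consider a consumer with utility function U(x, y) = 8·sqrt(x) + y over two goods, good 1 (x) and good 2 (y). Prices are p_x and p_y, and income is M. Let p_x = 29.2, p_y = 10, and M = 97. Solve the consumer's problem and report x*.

x* = 1.8765

Set MRS = p_x/p_y: 4·x^(−1/2) = p_x/p_y.
Solve: √x = 4·p_y/p_x, so x*(p_x,p_y) = (4·p_y/p_x)², and y* = (M − p_x·x*)/p_y.
Plugging in: x* = (4·10/29.2)² = 1.8765.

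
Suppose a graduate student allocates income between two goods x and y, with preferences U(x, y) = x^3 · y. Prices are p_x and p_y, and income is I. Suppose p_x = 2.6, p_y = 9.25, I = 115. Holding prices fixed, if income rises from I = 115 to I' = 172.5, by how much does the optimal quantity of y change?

Δy* = 1.5541

MU_x/MU_y = (3·y)/(x); tangency sets this equal to p_x/p_y.
So 3·p_y·y = p_x·x; combined with the budget, a share 0.75 of income goes to x.
Demand: x*(p_x,p_y,I) = 0.75·I/p_x and y* = 0.25·I/p_y.
At p_x=2.6, p_y=9.25, I=115: y* = 0.25·115/9.25 = 3.1081.
At I' = 172.5: y* = 4.6622. Change: 4.6622 − 3.1081 = 1.5541.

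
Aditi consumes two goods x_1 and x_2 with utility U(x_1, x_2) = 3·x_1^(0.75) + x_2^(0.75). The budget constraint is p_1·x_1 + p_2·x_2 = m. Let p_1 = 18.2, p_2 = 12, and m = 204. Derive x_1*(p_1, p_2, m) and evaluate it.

MU_x_1 ∝ 3·x_1^(-0.25), MU_x_2 ∝ x_2^(-0.25), so MRS = 3·(x_2/x_1)^(0.25) = p_1/p_2.
Hence x_2/x_1 = ((1/3)·p_1/p_2)^(1/(0.25)), i.e. raised to the 4 power.
Substitute x_2 = (x_2/x_1)·x_1 into the budget: x_1* = m/(p_1 + p_2·(x_2/x_1)).
Numerically x_2/x_1 = 0.065324, so x_1* = 204/(18.2 + 12·0.065324) = 10.746.

x_1* = 10.746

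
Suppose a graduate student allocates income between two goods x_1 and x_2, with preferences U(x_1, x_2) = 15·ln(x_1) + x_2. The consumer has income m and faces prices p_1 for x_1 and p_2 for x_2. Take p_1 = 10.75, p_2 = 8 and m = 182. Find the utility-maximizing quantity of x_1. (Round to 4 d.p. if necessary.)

x_1* = 11.1628

Set MRS = p_1/p_2: (15/x_1)/1 = p_1/p_2.
So x_1*(p_1,p_2) = 15·p_2/p_1, independent of income; and x_2* = (m − 15·p_2)/p_2.
At the given prices: x_1* = 15·8/10.75 = 11.1628.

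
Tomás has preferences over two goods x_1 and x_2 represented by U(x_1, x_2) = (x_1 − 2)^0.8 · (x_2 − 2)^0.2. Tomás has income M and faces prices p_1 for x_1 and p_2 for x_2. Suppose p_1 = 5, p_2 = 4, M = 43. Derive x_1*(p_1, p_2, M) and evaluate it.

x_1* = 6

MRS = 4·(x_2−2)/(x_1−2). Tangency with p_1/p_2 gives x_2−2 = (1/4)·(p_1/p_2)·(x_1−2).
Substituting into the budget: x_1* = 2 + 0.8·(M − 2·p_1 − 2·p_2)/p_1, and x_2* = 2 + 0.2·(…)/p_2.
Discretionary income = 43 − 2·5 − 2·4 = 25; x_1* = 2 + 0.8·25/5 = 6.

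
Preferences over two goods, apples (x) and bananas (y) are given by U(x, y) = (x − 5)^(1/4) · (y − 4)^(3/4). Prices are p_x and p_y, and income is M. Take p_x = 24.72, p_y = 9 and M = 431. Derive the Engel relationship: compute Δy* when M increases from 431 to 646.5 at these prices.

Let x' = x−5, y' = y−4. MRS = (1/3)·y'/x' = p_x/p_y.
Substituting into the budget: x* = 5 + 0.25·(M − 5·p_x − 4·p_y)/p_x, and y* = 4 + 0.75·(…)/p_y.
Discretionary income = 431 − 5·24.72 − 4·9 = 271.4; y* = 4 + 0.75·271.4/9 = 26.6167.
At M' = 646.5: y* = 44.575. Change: 44.575 − 26.6167 = 17.9583.

Δy* = 17.9583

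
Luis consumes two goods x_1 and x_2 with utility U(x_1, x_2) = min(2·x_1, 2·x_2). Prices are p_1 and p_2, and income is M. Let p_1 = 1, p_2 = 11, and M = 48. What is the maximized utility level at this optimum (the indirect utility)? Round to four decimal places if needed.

V = 8

Leontief preferences: the optimum is at the kink where x_1/2 = x_2/2, i.e. x_2 = x_1.
Budget: p_1·x_1 + p_2·x_1 = M, so (2·p_1 + 2·p_2)·x_1 = 2·M.
Demand: x_1*(p_1,p_2,M) = 2·M/(2·p_1 + 2·p_2), x_2* = 2·M/(2·p_1 + 2·p_2).
Here 2·1 + 2·11 = 24, giving x_1* = 4 and x_2* = 4.
Utility at the optimum: U(4, 4) = 8.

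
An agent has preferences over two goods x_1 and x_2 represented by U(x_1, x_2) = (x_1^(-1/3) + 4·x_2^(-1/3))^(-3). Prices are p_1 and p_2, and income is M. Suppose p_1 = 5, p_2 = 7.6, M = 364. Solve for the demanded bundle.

x_1* = 17.5822, x_2* = 36.3275

MU_x_1 ∝ x_1^(-4/3), MU_x_2 ∝ 4·x_2^(-4/3), so MRS = (1/4)·(x_2/x_1)^(4/3) = p_1/p_2.
Hence x_2/x_1 = (4·p_1/p_2)^(1/(4/3)), i.e. raised to the 0.75 power.
Substitute x_2 = (x_2/x_1)·x_1 into the budget: x_1* = M/(p_1 + p_2·(x_2/x_1)).
Numerically x_2/x_1 = 2.066152, so x_1* = 364/(5 + 7.6·2.066152) = 17.5822 and x_2* = 2.066152·17.5822 = 36.3275.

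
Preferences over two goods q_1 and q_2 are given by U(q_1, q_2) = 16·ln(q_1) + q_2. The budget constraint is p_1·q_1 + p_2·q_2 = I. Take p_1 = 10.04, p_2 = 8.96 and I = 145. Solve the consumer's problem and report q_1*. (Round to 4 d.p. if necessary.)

MU_q_1 = 16/q_1, MU_q_2 = 1. Tangency: 16/q_1 = p_1/p_2.
So q_1*(p_1,p_2) = 16·p_2/p_1, independent of income; and q_2* = (I − 16·p_2)/p_2.
At the given prices: q_1* = 16·8.96/10.04 = 14.2789.

q_1* = 14.2789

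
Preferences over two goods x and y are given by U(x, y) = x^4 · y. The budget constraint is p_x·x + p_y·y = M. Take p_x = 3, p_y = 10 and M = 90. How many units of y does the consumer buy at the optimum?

Demand: x*(p_x,p_y,M) = 0.8·M/p_x and y* = 0.2·M/p_y.
At p_x=3, p_y=10, M=90: y* = 0.2·90/10 = 1.8.

y* = 1.8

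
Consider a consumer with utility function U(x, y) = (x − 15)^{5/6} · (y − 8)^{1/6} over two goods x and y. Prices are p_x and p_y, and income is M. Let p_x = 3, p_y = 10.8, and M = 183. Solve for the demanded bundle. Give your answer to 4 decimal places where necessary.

Let x' = x−15, y' = y−8. MRS = 5·y'/x' = p_x/p_y.
After buying the subsistence bundle (15, 8), a share 5/6 of the remaining income goes to x: x* = 15 + 5/6·(M − 15p_x − 8p_y)/p_x.
Discretionary income = 183 − 15·3 − 8·10.8 = 51.6; x* = 15 + 5/6·51.6/3 = 29.3333; y* = 8 + 1/6·51.6/10.8 = 8.7963.

x* = 29.3333, y* = 8.7963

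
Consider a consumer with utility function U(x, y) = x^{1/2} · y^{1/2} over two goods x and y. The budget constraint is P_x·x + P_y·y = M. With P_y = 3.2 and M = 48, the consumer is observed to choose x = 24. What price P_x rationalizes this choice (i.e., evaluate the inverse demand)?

P_x = 1

MU_x/MU_y = (0.5·y)/(0.5·x); tangency sets this equal to P_x/P_y.
So 0.5·P_y·y = 0.5·P_x·x; combined with the budget, a share 0.5 of income goes to x.
Demand: x*(P_x,P_y,M) = 0.5·M/P_x and y* = 0.5·M/P_y.
Set x* = 24 in the demand function and solve for P_x: P_x = 1.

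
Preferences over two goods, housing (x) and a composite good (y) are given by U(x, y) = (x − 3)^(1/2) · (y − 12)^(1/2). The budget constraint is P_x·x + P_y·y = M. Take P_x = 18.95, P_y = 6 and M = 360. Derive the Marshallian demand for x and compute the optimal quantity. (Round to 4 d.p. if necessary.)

x* = 9.0989

After buying the subsistence bundle (3, 12), a share 0.5 of the remaining income goes to x: x* = 3 + 0.5·(M − 3P_x − 12P_y)/P_x.
Discretionary income = 360 − 3·18.95 − 12·6 = 231.15; x* = 3 + 0.5·231.15/18.95 = 9.0989.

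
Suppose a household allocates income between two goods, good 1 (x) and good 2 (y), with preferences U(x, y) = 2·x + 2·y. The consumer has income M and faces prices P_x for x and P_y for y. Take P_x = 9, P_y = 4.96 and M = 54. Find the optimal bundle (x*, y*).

x* = 0, y* = 10.8871

Perfect substitutes: compare marginal utility per dollar. 2/P_x vs 2/P_y → 0.2222 vs 0.4032.
y gives more utility per dollar, so spend all income on y: y* = M/P_y, x* = 0.
Numerically: x* = 0, y* = 10.8871.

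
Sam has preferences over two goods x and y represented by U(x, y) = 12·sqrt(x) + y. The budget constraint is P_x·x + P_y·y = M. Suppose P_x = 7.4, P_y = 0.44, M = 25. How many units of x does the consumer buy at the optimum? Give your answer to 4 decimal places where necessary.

Plugging in: x* = (6·0.44/7.4)² = 0.1273.

x* = 0.1273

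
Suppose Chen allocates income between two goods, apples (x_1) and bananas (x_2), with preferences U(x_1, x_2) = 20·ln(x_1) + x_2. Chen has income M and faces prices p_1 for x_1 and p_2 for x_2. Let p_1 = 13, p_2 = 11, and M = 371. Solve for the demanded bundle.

x_1* = 16.9231, x_2* = 13.7273

So x_1*(p_1,p_2) = 20·p_2/p_1, independent of income; and x_2* = (M − 20·p_2)/p_2.
At the given prices: x_1* = 20·11/13 = 16.9231, and x_2* = 13.7273.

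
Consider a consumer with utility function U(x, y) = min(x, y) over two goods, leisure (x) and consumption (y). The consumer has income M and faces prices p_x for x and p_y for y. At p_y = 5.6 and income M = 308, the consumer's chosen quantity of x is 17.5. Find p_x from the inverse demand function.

With perfect complements, no substitution: consume in ratio x:y = 1:1.
Budget: p_x·x + p_y·x = M, so (p_x + p_y)·x = M.
Demand: x*(p_x,p_y,M) = M/(p_x + p_y), y* = M/(p_x + p_y).
Set x* = 17.5 in the demand function and solve for p_x: p_x = 12.

p_x = 12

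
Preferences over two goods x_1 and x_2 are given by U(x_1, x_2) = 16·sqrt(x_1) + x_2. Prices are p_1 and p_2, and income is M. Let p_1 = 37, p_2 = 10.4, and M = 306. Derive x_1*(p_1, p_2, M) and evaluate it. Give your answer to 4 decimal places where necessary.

x_1* = 5.0564

MU_x_1 = 8/√x_1, MU_x_2 = 1. Tangency: 8/√x_1 = p_1/p_2.
Solve: √x_1 = 8·p_2/p_1, so x_1*(p_1,p_2) = (8·p_2/p_1)², and x_2* = (M − p_1·x_1*)/p_2.
Plugging in: x_1* = (8·10.4/37)² = 5.0564.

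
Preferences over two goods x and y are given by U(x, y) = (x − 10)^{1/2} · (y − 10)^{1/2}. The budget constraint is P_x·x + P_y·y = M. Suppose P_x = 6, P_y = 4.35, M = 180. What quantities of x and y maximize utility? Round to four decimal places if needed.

This is Cobb-Douglas in (x−10, y−10): tangency gives 0.5·P_y·(y−10) = 0.5·P_x·(x−10).
After buying the subsistence bundle (10, 10), a share 0.5 of the remaining income goes to x: x* = 10 + 0.5·(M − 10P_x − 10P_y)/P_x.
Discretionary income = 180 − 10·6 − 10·4.35 = 76.5; x* = 10 + 0.5·76.5/6 = 16.375; y* = 10 + 0.5·76.5/4.35 = 18.7931.

x* = 16.375, y* = 18.7931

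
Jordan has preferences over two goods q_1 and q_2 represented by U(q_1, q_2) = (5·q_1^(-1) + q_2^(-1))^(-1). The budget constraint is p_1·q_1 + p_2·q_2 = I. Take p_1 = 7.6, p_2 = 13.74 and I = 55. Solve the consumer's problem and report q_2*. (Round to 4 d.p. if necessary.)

q_2* = 1.5031

MU_q_1 ∝ 5·q_1^(-2), MU_q_2 ∝ q_2^(-2), so MRS = 5·(q_2/q_1)^(2) = p_1/p_2.
Solve for the ratio: q_2/q_1 = [(1/5)·p_1/p_2]^(0.5).
With the ratio pinned down, the budget gives q_1* = I/(p_1 + p_2·(q_2/q_1)) and q_2* = (q_2/q_1)·q_1*.
Numerically q_2/q_1 = 0.332605, so q_1* = 55/(7.6 + 13.74·0.332605) = 4.5193 and q_2* = 0.332605·4.5193 = 1.5031.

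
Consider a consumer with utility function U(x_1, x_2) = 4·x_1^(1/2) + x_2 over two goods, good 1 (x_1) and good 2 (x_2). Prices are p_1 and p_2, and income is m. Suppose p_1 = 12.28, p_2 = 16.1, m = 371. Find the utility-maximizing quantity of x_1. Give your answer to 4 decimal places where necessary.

MU_x_1 = 2/√x_1, MU_x_2 = 1. Tangency: 2/√x_1 = p_1/p_2.
Thus x_1* = (2·p_2/p_1)² — independent of m — with the rest of income spent on x_2.
Plugging in: x_1* = (2·16.1/12.28)² = 6.8757.

x_1* = 6.8757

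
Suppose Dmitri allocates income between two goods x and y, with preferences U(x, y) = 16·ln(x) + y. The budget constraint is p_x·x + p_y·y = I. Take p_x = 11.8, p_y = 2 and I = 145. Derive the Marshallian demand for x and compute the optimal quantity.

x* = 2.7119

Set MRS = p_x/p_y: (16/x)/1 = p_x/p_y.
So x*(p_x,p_y) = 16·p_y/p_x, independent of income; and y* = (I − 16·p_y)/p_y.
At the given prices: x* = 16·2/11.8 = 2.7119.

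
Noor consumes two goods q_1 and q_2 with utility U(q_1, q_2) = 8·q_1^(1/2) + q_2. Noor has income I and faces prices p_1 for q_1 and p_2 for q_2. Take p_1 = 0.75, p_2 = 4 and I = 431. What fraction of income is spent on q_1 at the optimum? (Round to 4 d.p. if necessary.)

share on q_1 = 0.792

Utility is quasi-linear in q_2; the FOC for q_1 is 4/√q_1 = p_1/p_2.
Solve: √q_1 = 4·p_2/p_1, so q_1*(p_1,p_2) = (4·p_2/p_1)², and q_2* = (I − p_1·q_1*)/p_2.
Plugging in: q_1* = (4·4/0.75)² = 455.1111, q_2* = 22.4167.
Expenditure on q_1: 0.75·455.1111 = 341.3333; share = 0.792.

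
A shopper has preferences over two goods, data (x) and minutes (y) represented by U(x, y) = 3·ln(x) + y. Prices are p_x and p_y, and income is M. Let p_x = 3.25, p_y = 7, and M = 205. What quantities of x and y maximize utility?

At the given prices: x* = 3·7/3.25 = 6.4615, and y* = 26.2857.

x* = 6.4615, y* = 26.2857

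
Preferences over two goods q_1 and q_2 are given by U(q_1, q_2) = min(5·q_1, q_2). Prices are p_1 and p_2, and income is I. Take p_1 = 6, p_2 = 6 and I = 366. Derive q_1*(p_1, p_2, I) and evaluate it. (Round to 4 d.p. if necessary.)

Leontief preferences: the optimum is at the kink where q_1/1 = q_2/5, i.e. q_2 = 5·q_1.
Budget: p_1·q_1 + p_2·5·q_1 = I, so (p_1 + 5·p_2)·q_1 = I.
Demand: q_1*(p_1,p_2,I) = I/(p_1 + 5·p_2), q_2* = 5·I/(p_1 + 5·p_2).
Here 6 + 5·6 = 36, giving q_1* = 10.1667.

q_1* = 10.1667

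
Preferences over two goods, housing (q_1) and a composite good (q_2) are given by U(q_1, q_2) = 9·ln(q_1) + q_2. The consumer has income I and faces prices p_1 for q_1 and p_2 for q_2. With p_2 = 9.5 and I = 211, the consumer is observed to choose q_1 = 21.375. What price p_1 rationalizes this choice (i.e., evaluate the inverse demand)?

p_1 = 4

Set MRS = p_1/p_2: (9/q_1)/1 = p_1/p_2.
So q_1*(p_1,p_2) = 9·p_2/p_1, independent of income; and q_2* = (I − 9·p_2)/p_2.
Set q_1* = 21.375 in the demand function and solve for p_1: p_1 = 4.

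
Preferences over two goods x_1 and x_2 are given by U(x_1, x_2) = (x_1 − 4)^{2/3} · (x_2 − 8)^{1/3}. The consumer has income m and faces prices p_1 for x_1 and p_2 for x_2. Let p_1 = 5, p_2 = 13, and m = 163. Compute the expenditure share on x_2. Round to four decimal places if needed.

This is Cobb-Douglas in (x_1−4, x_2−8): tangency gives 2/3·p_2·(x_2−8) = 1/3·p_1·(x_1−4).
Substituting into the budget: x_1* = 4 + 2/3·(m − 4·p_1 − 8·p_2)/p_1, and x_2* = 8 + 1/3·(…)/p_2.
Discretionary income = 163 − 4·5 − 8·13 = 39; x_1* = 4 + 2/3·39/5 = 9.2; x_2* = 8 + 1/3·39/13 = 9.
Expenditure on x_2: 13·9 = 117; share = 0.7178.

share on x_2 = 0.7178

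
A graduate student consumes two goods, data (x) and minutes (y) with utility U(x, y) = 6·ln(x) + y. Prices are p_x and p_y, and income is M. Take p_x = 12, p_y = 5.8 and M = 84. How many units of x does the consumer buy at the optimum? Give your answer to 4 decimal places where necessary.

x* = 2.9

MU_x = 6/x, MU_y = 1. Tangency: 6/x = p_x/p_y.
So x*(p_x,p_y) = 6·p_y/p_x, independent of income; and y* = (M − 6·p_y)/p_y.
At the given prices: x* = 6·5.8/12 = 2.9.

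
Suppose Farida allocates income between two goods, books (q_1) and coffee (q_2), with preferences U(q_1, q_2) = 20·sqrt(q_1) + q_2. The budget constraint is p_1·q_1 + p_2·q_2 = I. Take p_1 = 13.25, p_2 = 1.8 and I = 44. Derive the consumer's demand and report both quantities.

q_1* = 1.8455, q_2* = 10.8595

Utility is quasi-linear in q_2; the FOC for q_1 is 10/√q_1 = p_1/p_2.
Thus q_1* = (10·p_2/p_1)² — independent of I — with the rest of income spent on q_2.
Plugging in: q_1* = (10·1.8/13.25)² = 1.8455, q_2* = 10.8595.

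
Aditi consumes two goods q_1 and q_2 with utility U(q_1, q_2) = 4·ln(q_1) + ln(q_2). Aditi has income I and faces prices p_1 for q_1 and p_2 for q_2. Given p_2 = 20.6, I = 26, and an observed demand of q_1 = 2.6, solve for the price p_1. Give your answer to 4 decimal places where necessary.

Tangency: MRS = 4·q_2/q_1 = p_1/p_2.
Rearranging, p_2·q_2 = (1/4)·p_1·q_1. Substituting into the budget gives p_1·q_1·(1 + (1/4)) = I.
Demand: q_1*(p_1,p_2,I) = 0.8·I/p_1 and q_2* = 0.2·I/p_2.
Set q_1* = 2.6 in the demand function and solve for p_1: p_1 = 8.

p_1 = 8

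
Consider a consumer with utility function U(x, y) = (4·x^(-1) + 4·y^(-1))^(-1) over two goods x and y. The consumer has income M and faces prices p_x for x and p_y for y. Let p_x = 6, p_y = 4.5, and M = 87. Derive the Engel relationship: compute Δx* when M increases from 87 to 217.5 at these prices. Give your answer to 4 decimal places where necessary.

MRS = MU_x/MU_y = (y/x)^(2). Set equal to p_x/p_y.
Hence y/x = (p_x/p_y)^(1/(2)), i.e. raised to the 0.5 power.
With the ratio pinned down, the budget gives x* = M/(p_x + p_y·(y/x)) and y* = (y/x)·x*.
Numerically y/x = 1.154701, so x* = 87/(6 + 4.5·1.154701) = 7.7705.
At M' = 217.5: x* = 19.4263. Change: 19.4263 − 7.7705 = 11.6558.

Δx* = 11.6558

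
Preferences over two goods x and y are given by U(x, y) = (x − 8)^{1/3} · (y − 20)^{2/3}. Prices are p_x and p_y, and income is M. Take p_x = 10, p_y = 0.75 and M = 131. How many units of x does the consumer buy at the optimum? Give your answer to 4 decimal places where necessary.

Let x' = x−8, y' = y−20. MRS = (1/2)·y'/x' = p_x/p_y.
After buying the subsistence bundle (8, 20), a share 1/3 of the remaining income goes to x: x* = 8 + 1/3·(M − 8p_x − 20p_y)/p_x.
Discretionary income = 131 − 8·10 − 20·0.75 = 36; x* = 8 + 1/3·36/10 = 9.2.

x* = 9.2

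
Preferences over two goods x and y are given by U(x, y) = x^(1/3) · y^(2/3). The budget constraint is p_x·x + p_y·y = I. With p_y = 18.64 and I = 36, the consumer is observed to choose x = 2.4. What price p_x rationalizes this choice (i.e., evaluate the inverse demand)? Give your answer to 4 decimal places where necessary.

p_x = 5

Tangency: MRS = (1/2)·y/x = p_x/p_y.
Rearranging, p_y·y = 2·p_x·x. Substituting into the budget gives p_x·x·(1 + 2) = I.
Demand: x*(p_x,p_y,I) = 1/3·I/p_x and y* = 2/3·I/p_y.
Set x* = 2.4 in the demand function and solve for p_x: p_x = 5.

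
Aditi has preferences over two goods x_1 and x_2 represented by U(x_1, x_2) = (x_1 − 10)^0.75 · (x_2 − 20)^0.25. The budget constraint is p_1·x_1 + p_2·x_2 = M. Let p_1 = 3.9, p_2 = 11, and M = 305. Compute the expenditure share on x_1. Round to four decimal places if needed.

Discretionary income = 305 − 10·3.9 − 20·11 = 46; x_1* = 10 + 0.75·46/3.9 = 18.8462; x_2* = 20 + 0.25·46/11 = 21.0455.
Expenditure on x_1: 3.9·18.8462 = 73.5; share = 0.241.

share on x_1 = 0.241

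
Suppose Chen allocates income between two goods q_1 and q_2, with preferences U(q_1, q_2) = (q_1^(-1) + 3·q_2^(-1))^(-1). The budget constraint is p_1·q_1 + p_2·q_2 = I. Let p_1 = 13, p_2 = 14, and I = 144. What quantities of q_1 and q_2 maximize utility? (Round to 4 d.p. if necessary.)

MRS = MU_q_1/MU_q_2 = (1/3)·(q_2/q_1)^(2). Set equal to p_1/p_2.
Hence q_2/q_1 = (3·p_1/p_2)^(1/(2)), i.e. raised to the 0.5 power.
Substitute q_2 = (q_2/q_1)·q_1 into the budget: q_1* = I/(p_1 + p_2·(q_2/q_1)).
Numerically q_2/q_1 = 1.669046, so q_1* = 144/(13 + 14·1.669046) = 3.9597 and q_2* = 1.669046·3.9597 = 6.6089.

q_1* = 3.9597, q_2* = 6.6089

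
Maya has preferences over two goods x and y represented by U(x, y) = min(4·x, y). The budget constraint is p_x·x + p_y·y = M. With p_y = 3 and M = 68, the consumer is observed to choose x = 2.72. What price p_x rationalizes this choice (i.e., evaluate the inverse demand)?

Leontief preferences: the optimum is at the kink where x/1 = y/4, i.e. y = 4·x.
Budget: p_x·x + p_y·4·x = M, so (p_x + 4·p_y)·x = M.
Demand: x*(p_x,p_y,M) = M/(p_x + 4·p_y), y* = 4·M/(p_x + 4·p_y).
Set x* = 2.72 in the demand function and solve for p_x: p_x = 13.

p_x = 13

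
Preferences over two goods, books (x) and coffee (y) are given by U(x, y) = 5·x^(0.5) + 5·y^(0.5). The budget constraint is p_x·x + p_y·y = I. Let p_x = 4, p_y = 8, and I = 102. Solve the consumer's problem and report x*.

x* = 17

With the ratio pinned down, the budget gives x* = I/(p_x + p_y·(y/x)) and y* = (y/x)·x*.
Numerically y/x = 0.25, so x* = 102/(4 + 8·0.25) = 17.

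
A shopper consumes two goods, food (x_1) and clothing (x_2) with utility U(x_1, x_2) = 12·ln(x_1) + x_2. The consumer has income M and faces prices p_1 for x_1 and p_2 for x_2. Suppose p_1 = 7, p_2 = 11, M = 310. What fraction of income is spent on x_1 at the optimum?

MU_x_1 = 12/x_1, MU_x_2 = 1. Tangency: 12/x_1 = p_1/p_2.
So x_1*(p_1,p_2) = 12·p_2/p_1, independent of income; and x_2* = (M − 12·p_2)/p_2.
At the given prices: x_1* = 12·11/7 = 18.8571, and x_2* = 16.1818.
Expenditure on x_1: 7·18.8571 = 132; share = 0.4258.

share on x_1 = 0.4258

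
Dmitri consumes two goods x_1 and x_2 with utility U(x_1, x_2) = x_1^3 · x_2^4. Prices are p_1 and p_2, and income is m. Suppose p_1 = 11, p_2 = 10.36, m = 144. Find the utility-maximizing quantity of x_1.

The MRS is (3/4)·x_2/x_1. Set MRS = p_1/p_2.
Rearranging, p_2·x_2 = (4/3)·p_1·x_1. Substituting into the budget gives p_1·x_1·(1 + (4/3)) = m.
Demand: x_1*(p_1,p_2,m) = 3/7·m/p_1 and x_2* = 4/7·m/p_2.
At p_1=11, p_2=10.36, m=144: x_1* = 3/7·144/11 = 5.6104.

x_1* = 5.6104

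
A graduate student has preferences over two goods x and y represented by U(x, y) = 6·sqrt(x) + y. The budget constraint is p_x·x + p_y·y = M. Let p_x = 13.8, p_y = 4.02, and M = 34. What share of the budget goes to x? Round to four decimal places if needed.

Thus x* = (3·p_y/p_x)² — independent of M — with the rest of income spent on y.
Plugging in: x* = (3·4.02/13.8)² = 0.7637, y* = 5.836.
Expenditure on x: 13.8·0.7637 = 10.5394; share = 0.31.

share on x = 0.31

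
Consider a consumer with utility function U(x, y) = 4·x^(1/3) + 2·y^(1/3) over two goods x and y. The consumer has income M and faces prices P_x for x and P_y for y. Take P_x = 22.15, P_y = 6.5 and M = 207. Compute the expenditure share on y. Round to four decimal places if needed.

MU_x ∝ 4·x^(-2/3), MU_y ∝ 2·y^(-2/3), so MRS = 2·(y/x)^(2/3) = P_x/P_y.
Hence y/x = ((1/2)·P_x/P_y)^(1/(2/3)), i.e. raised to the 1.5 power.
With the ratio pinned down, the budget gives x* = M/(P_x + P_y·(y/x)) and y* = (y/x)·x*.
Numerically y/x = 2.224055, so x* = 207/(22.15 + 6.5·2.224055) = 5.6548 and y* = 2.224055·5.6548 = 12.5765.
Expenditure on y: 6.5·12.5765 = 81.7472; share = 0.3949.

share on y = 0.3949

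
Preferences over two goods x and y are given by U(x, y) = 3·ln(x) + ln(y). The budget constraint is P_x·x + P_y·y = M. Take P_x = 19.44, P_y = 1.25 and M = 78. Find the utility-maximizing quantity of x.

MU_x/MU_y = (3·y)/(x); tangency sets this equal to P_x/P_y.
Rearranging, P_y·y = (1/3)·P_x·x. Substituting into the budget gives P_x·x·(1 + (1/3)) = M.
Demand: x*(P_x,P_y,M) = 0.75·M/P_x and y* = 0.25·M/P_y.
At P_x=19.44, P_y=1.25, M=78: x* = 0.75·78/19.44 = 3.0093.

x* = 3.0093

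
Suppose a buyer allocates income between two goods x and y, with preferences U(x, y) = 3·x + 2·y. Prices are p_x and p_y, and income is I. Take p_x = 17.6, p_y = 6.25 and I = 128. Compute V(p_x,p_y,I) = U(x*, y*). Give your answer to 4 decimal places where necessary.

y gives more utility per dollar, so spend all income on y: y* = I/p_y, x* = 0.
Numerically: x* = 0, y* = 20.48.
Utility at the optimum: U(0, 20.48) = 40.96.

V = 40.96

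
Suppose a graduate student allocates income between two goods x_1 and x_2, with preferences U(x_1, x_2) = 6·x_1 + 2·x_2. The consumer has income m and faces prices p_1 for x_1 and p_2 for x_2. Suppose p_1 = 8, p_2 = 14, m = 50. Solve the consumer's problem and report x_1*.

Linear utility — the consumer picks whichever good has higher MU/price: 6/8 = 0.75 vs 2/14 = 0.1429.
x_1 gives more utility per dollar, so spend all income on x_1: x_1* = m/p_1, x_2* = 0.
Numerically: x_1* = 6.25, x_2* = 0.

x_1* = 6.25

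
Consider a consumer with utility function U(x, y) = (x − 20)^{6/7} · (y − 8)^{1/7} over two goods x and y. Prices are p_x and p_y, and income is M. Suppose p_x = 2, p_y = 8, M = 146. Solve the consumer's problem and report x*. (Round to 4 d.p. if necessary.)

This is Cobb-Douglas in (x−20, y−8): tangency gives 6/7·p_y·(y−8) = 1/7·p_x·(x−20).
After buying the subsistence bundle (20, 8), a share 6/7 of the remaining income goes to x: x* = 20 + 6/7·(M − 20p_x − 8p_y)/p_x.
Discretionary income = 146 − 20·2 − 8·8 = 42; x* = 20 + 6/7·42/2 = 38.

x* = 38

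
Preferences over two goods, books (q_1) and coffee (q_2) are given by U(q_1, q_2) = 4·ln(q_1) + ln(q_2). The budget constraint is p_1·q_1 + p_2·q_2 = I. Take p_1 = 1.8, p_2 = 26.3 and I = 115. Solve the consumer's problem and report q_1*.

q_1* = 51.1111

Tangency: MRS = 4·q_2/q_1 = p_1/p_2.
So 4·p_2·q_2 = p_1·q_1; combined with the budget, a share 0.8 of income goes to q_1.
Demand: q_1*(p_1,p_2,I) = 0.8·I/p_1 and q_2* = 0.2·I/p_2.
At p_1=1.8, p_2=26.3, I=115: q_1* = 0.8·115/1.8 = 51.1111.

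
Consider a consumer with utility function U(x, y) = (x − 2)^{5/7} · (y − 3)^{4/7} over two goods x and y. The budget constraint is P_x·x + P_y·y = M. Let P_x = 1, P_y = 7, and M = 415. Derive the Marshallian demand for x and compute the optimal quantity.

This is Cobb-Douglas in (x−2, y−3): tangency gives 5/7·P_y·(y−3) = 4/7·P_x·(x−2).
After buying the subsistence bundle (2, 3), a share 5/9 of the remaining income goes to x: x* = 2 + 5/9·(M − 2P_x − 3P_y)/P_x.
Discretionary income = 415 − 2·1 − 3·7 = 392; x* = 2 + 5/9·392/1 = 219.7778.

x* = 219.7778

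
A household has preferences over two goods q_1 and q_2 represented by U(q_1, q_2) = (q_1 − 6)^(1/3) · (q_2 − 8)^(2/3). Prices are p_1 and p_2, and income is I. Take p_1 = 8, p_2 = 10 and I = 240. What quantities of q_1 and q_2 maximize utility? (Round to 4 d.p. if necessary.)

q_1* = 10.6667, q_2* = 15.4667

This is Cobb-Douglas in (q_1−6, q_2−8): tangency gives 1/3·p_2·(q_2−8) = 2/3·p_1·(q_1−6).
Substituting into the budget: q_1* = 6 + 1/3·(I − 6·p_1 − 8·p_2)/p_1, and q_2* = 8 + 2/3·(…)/p_2.
Discretionary income = 240 − 6·8 − 8·10 = 112; q_1* = 6 + 1/3·112/8 = 10.6667; q_2* = 8 + 2/3·112/10 = 15.4667.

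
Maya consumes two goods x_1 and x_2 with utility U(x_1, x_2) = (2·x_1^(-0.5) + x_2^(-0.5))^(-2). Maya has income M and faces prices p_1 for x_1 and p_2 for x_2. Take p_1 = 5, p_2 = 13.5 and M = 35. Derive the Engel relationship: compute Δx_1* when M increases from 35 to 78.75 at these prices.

MRS = MU_x_1/MU_x_2 = 2·(x_2/x_1)^(1.5). Set equal to p_1/p_2.
Hence x_2/x_1 = ((1/2)·p_1/p_2)^(1/(1.5)), i.e. raised to the 2/3 power.
Substitute x_2 = (x_2/x_1)·x_1 into the budget: x_1* = M/(p_1 + p_2·(x_2/x_1)).
Numerically x_2/x_1 = 0.324891, so x_1* = 35/(5 + 13.5·0.324891) = 3.7289.
At M' = 78.75: x_1* = 8.3901. Change: 8.3901 − 3.7289 = 4.6612.

Δx_1* = 4.6612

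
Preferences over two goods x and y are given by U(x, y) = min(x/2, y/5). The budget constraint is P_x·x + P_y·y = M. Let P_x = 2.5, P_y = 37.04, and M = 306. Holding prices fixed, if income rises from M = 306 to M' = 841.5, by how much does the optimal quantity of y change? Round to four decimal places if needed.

Demand: x*(P_x,P_y,M) = 2·M/(2·P_x + 5·P_y), y* = 5·M/(2·P_x + 5·P_y).
Here 2·2.5 + 5·37.04 = 190.2, giving y* = 8.0442.
At M' = 841.5: y* = 22.1215. Change: 22.1215 − 8.0442 = 14.0773.

Δy* = 14.0773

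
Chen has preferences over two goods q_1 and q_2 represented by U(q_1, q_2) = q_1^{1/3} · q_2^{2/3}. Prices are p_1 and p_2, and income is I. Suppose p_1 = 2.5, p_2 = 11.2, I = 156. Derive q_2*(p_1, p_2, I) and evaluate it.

The MRS is (1/2)·q_2/q_1. Set MRS = p_1/p_2.
So 1/3·p_2·q_2 = 2/3·p_1·q_1; combined with the budget, a share 1/3 of income goes to q_1.
Demand: q_1*(p_1,p_2,I) = 1/3·I/p_1 and q_2* = 2/3·I/p_2.
At p_1=2.5, p_2=11.2, I=156: q_2* = 2/3·156/11.2 = 9.2857.

q_2* = 9.2857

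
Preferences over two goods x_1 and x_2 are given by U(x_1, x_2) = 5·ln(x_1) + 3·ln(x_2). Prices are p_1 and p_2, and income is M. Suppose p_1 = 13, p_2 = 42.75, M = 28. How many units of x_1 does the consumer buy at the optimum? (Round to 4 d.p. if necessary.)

x_1* = 1.3462

Tangency: MRS = (5/3)·x_2/x_1 = p_1/p_2.
Rearranging, p_2·x_2 = (3/5)·p_1·x_1. Substituting into the budget gives p_1·x_1·(1 + (3/5)) = M.
Demand: x_1*(p_1,p_2,M) = 0.625·M/p_1 and x_2* = 0.375·M/p_2.
At p_1=13, p_2=42.75, M=28: x_1* = 0.625·28/13 = 1.3462.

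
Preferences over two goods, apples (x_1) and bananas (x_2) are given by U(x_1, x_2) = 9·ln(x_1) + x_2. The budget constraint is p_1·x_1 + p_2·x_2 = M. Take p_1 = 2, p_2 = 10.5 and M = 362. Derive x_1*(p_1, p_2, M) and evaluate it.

Set MRS = p_1/p_2: (9/x_1)/1 = p_1/p_2.
So x_1*(p_1,p_2) = 9·p_2/p_1, independent of income; and x_2* = (M − 9·p_2)/p_2.
At the given prices: x_1* = 9·10.5/2 = 47.25.

x_1* = 47.25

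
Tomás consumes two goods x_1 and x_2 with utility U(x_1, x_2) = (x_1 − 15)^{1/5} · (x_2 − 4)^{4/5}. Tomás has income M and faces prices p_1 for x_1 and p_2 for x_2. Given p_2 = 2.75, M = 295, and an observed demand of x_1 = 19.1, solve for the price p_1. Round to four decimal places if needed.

This is Cobb-Douglas in (x_1−15, x_2−4): tangency gives 0.2·p_2·(x_2−4) = 0.8·p_1·(x_1−15).
After buying the subsistence bundle (15, 4), a share 0.2 of the remaining income goes to x_1: x_1* = 15 + 0.2·(M − 15p_1 − 4p_2)/p_1.
Set x_1* = 19.1 in the demand function and solve for p_1: p_1 = 8.

p_1 = 8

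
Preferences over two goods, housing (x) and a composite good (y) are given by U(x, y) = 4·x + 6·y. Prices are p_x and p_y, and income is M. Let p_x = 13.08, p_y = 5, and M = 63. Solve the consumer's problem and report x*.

x* = 0

Numerically: x* = 0, y* = 12.6.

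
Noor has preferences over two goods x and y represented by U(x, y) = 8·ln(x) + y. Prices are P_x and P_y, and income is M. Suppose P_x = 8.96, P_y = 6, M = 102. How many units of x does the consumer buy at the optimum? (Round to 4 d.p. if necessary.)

x* = 5.3571

Set MRS = P_x/P_y: (8/x)/1 = P_x/P_y.
So x*(P_x,P_y) = 8·P_y/P_x, independent of income; and y* = (M − 8·P_y)/P_y.
At the given prices: x* = 8·6/8.96 = 5.3571.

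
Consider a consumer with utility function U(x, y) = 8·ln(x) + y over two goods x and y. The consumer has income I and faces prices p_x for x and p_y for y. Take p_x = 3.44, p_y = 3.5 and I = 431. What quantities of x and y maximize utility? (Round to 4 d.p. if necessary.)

x* = 8.1395, y* = 115.1429

MU_x = 8/x, MU_y = 1. Tangency: 8/x = p_x/p_y.
So x*(p_x,p_y) = 8·p_y/p_x, independent of income; and y* = (I − 8·p_y)/p_y.
At the given prices: x* = 8·3.5/3.44 = 8.1395, and y* = 115.1429.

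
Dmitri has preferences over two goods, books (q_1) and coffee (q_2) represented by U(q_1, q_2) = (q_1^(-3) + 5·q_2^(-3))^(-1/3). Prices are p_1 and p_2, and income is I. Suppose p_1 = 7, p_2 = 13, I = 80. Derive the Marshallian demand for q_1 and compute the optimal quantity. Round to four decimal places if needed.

q_1* = 3.3823

MU_q_1 ∝ q_1^(-4), MU_q_2 ∝ 5·q_2^(-4), so MRS = (1/5)·(q_2/q_1)^(4) = p_1/p_2.
Hence q_2/q_1 = (5·p_1/p_2)^(1/(4)), i.e. raised to the 0.25 power.
Substitute q_2 = (q_2/q_1)·q_1 into the budget: q_1* = I/(p_1 + p_2·(q_2/q_1)).
Numerically q_2/q_1 = 1.280947, so q_1* = 80/(7 + 13·1.280947) = 3.3823.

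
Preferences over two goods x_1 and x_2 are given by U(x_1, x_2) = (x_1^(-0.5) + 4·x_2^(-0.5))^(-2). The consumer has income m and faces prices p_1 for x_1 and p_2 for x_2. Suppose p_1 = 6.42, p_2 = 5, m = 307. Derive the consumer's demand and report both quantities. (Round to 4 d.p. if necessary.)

With the ratio pinned down, the budget gives x_1* = m/(p_1 + p_2·(x_2/x_1)) and x_2* = (x_2/x_1)·x_1*.
Numerically x_2/x_1 = 2.976802, so x_1* = 307/(6.42 + 5·2.976802) = 14.4104 and x_2* = 2.976802·14.4104 = 42.897.

x_1* = 14.4104, x_2* = 42.897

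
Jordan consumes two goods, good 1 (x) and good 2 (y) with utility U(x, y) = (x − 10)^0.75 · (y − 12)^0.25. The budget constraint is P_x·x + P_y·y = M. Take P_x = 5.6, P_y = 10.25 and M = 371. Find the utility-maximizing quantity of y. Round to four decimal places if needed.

y* = 16.6829

After buying the subsistence bundle (10, 12), a share 0.75 of the remaining income goes to x: x* = 10 + 0.75·(M − 10P_x − 12P_y)/P_x.
Discretionary income = 371 − 10·5.6 − 12·10.25 = 192; y* = 12 + 0.25·192/10.25 = 16.6829.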